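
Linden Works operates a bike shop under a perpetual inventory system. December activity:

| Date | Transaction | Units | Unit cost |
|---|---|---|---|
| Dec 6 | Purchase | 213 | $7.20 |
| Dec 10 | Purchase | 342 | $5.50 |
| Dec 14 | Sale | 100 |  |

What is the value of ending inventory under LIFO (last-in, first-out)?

Ending inventory = $2,864.60

Dec 14, 100 sold [LIFO — newest first]: 100 @ $5.50 = $550.00
Ending inventory: 213 @ $7.20 + 242 @ $5.50 = $2,864.60
Check: goods available $3,414.60 = COGS $550.00 + ending $2,864.60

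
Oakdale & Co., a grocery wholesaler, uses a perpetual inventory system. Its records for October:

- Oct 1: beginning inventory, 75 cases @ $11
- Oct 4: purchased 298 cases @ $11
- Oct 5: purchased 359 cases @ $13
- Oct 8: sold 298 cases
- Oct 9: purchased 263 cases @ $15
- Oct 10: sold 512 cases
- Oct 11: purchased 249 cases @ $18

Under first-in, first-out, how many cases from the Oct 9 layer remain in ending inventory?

185

Oct 8, 298 sold [FIFO — oldest first]: 75 @ $11 + 223 @ $11 = $3,278
Oct 10, 512 sold [FIFO — oldest first]: 75 @ $11 + 359 @ $13 + 78 @ $15 = $6,662
Total COGS = $3,278 + $6,662 = $9,940
Ending inventory: 185 @ $15 + 249 @ $18 = $7,257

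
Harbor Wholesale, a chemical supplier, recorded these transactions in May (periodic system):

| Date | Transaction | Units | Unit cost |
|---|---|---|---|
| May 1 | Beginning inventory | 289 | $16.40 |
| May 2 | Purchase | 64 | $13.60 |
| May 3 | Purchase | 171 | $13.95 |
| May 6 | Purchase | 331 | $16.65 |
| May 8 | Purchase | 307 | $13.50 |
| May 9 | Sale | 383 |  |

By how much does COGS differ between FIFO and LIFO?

$618.60

FIFO COGS: 289 @ $16.40 + 64 @ $13.60 + 30 @ $13.95 = $6,028.50
LIFO COGS: 307 @ $13.50 + 76 @ $16.65 = $5,409.90
Difference = |$6,028.50 − $5,409.90| = $618.60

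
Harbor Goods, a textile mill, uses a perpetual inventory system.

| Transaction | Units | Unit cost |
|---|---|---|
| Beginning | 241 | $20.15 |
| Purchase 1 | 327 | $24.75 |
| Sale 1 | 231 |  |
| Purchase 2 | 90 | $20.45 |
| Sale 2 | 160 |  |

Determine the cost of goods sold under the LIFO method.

Sale 1 (231) [LIFO — newest first]: 231 @ $24.75 = $5,717.25
Sale 2 (160) [LIFO — newest first]: 90 @ $20.45 + 70 @ $24.75 = $3,573.00
Total COGS = $5,717.25 + $3,573.00 = $9,290.25
Ending inventory: 241 @ $20.15 + 26 @ $24.75 = $5,499.65

COGS = $9,290.25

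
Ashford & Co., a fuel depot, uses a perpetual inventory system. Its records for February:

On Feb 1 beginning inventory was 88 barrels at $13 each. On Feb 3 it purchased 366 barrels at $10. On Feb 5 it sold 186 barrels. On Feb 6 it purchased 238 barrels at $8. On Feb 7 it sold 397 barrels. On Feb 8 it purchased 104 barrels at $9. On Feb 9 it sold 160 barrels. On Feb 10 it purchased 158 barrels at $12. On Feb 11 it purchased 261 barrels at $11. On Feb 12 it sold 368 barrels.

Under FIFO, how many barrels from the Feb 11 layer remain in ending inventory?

104

Feb 5, 186 sold [FIFO — oldest first]: 88 @ $13 + 98 @ $10 = $2,124
Feb 7, 397 sold [FIFO — oldest first]: 268 @ $10 + 129 @ $8 = $3,712
Feb 9, 160 sold [FIFO — oldest first]: 109 @ $8 + 51 @ $9 = $1,331
Feb 12, 368 sold [FIFO — oldest first]: 53 @ $9 + 158 @ $12 + 157 @ $11 = $4,100
Total COGS = $2,124 + $3,712 + $1,331 + $4,100 = $11,267
Ending inventory: 104 @ $11 = $1,144
Check: goods available $12,411 = COGS $11,267 + ending $1,144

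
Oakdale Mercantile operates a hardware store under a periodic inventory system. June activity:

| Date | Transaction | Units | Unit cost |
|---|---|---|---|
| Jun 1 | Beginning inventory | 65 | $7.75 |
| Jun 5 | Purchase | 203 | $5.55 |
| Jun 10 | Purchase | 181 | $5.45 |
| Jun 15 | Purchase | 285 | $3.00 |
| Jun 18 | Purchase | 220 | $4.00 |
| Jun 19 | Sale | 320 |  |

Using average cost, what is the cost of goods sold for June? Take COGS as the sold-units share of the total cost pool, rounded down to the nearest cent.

Jun 19, sell 320: 320/954 × $4,351.85 → $1,459.74
Ending inventory (cost pool remaining) = $2,892.11

COGS = $1,459.74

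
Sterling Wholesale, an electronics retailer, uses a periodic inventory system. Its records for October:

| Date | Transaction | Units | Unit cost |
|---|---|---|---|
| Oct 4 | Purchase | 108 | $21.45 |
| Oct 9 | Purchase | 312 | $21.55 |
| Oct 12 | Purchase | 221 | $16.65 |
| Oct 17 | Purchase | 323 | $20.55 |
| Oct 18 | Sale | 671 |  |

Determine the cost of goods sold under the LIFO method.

COGS = $13,054.15

Oct 18, 671 sold [LIFO — newest first]: 323 @ $20.55 + 221 @ $16.65 + 127 @ $21.55 = $13,054.15
Ending inventory: 108 @ $21.45 + 185 @ $21.55 = $6,303.35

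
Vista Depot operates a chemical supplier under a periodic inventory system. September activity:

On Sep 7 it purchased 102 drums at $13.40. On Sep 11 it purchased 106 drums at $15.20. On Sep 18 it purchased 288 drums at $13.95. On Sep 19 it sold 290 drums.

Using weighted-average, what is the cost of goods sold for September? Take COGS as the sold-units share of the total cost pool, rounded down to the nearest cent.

COGS = $4,090.16

Sep 19, sell 290: 290/496 × $6,995.60 → $4,090.16
Ending inventory (cost pool remaining) = $2,905.44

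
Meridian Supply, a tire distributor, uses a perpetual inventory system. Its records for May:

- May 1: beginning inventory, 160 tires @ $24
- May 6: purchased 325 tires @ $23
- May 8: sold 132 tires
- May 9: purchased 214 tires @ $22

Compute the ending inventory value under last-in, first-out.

May 8, 132 sold [LIFO — newest first]: 132 @ $23 = $3,036
Ending inventory: 160 @ $24 + 193 @ $23 + 214 @ $22 = $12,987

Ending inventory = $12,987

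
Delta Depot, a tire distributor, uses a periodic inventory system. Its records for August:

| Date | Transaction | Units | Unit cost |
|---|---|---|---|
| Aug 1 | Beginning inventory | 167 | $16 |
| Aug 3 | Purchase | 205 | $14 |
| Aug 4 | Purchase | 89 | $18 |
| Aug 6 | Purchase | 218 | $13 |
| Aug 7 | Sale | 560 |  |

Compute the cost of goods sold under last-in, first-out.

Aug 7, 560 sold [LIFO — newest first]: 218 @ $13 + 89 @ $18 + 205 @ $14 + 48 @ $16 = $8,074
Ending inventory: 119 @ $16 = $1,904

COGS = $8,074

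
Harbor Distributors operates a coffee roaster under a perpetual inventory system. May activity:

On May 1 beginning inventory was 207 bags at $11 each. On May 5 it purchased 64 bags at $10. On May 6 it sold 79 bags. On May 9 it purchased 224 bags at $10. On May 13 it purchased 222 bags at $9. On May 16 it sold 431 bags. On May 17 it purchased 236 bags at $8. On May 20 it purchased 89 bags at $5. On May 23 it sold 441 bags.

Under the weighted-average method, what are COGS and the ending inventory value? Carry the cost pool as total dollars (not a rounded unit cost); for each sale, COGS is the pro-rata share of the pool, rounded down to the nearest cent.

COGS = $8,739.03; ending inventory = $748.97

After May 1: 207 on hand, pool $2,277.00 (≈ $11.0000 each)
After May 5: 271 on hand, pool $2,917.00 (≈ $10.7638 each)
May 6, sell 79: 79/271 × $2,917.00 → $850.34
After May 9: 416 on hand, pool $4,306.66 (≈ $10.3525 each)
After May 13: 638 on hand, pool $6,304.66 (≈ $9.8819 each)
May 16, sell 431: 431/638 × $6,304.66 → $4,259.10
After May 17: 443 on hand, pool $3,933.56 (≈ $8.8794 each)
After May 20: 532 on hand, pool $4,378.56 (≈ $8.2304 each)
May 23, sell 441: 441/532 × $4,378.56 → $3,629.59
Total COGS = $850.34 + $4,259.10 + $3,629.59 = $8,739.03
Ending inventory (cost pool remaining) = $748.97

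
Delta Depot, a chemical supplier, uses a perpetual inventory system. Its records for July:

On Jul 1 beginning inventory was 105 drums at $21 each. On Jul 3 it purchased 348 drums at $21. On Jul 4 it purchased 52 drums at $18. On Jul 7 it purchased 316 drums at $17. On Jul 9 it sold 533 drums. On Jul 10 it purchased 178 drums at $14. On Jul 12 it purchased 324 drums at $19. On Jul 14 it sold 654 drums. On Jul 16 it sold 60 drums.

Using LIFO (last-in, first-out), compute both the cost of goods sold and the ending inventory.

COGS = $22,873; ending inventory = $1,596

Jul 9, 533 sold [LIFO — newest first]: 316 @ $17 + 52 @ $18 + 165 @ $21 = $9,773
Jul 14, 654 sold [LIFO — newest first]: 324 @ $19 + 178 @ $14 + 152 @ $21 = $11,840
Jul 16, 60 sold [LIFO — newest first]: 31 @ $21 + 29 @ $21 = $1,260
Total COGS = $9,773 + $11,840 + $1,260 = $22,873
Ending inventory: 76 @ $21 = $1,596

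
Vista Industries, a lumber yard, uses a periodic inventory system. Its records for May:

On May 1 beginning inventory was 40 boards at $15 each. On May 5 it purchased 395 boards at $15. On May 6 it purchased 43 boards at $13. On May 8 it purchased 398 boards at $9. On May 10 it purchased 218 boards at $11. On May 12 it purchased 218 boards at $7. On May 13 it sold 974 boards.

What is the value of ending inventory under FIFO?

May 13, 974 sold [FIFO — oldest first]: 40 @ $15 + 395 @ $15 + 43 @ $13 + 398 @ $9 + 98 @ $11 = $11,744
Ending inventory: 120 @ $11 + 218 @ $7 = $2,846

Ending inventory = $2,846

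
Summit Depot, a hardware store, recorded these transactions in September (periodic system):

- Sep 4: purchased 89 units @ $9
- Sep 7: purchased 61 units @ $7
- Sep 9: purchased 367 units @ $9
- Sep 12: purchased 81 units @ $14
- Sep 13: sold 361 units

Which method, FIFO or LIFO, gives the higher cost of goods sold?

FIFO COGS: 89 @ $9 + 61 @ $7 + 211 @ $9 = $3,127
LIFO COGS: 81 @ $14 + 280 @ $9 = $3,654

LIFO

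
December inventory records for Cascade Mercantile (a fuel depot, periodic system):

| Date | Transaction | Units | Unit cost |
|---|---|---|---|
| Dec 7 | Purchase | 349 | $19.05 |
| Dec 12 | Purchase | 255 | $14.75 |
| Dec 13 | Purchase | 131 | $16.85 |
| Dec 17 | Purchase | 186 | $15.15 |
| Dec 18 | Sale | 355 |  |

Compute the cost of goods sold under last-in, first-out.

COGS = $5,585.75

Dec 18, 355 sold [LIFO — newest first]: 186 @ $15.15 + 131 @ $16.85 + 38 @ $14.75 = $5,585.75
Ending inventory: 349 @ $19.05 + 217 @ $14.75 = $9,849.20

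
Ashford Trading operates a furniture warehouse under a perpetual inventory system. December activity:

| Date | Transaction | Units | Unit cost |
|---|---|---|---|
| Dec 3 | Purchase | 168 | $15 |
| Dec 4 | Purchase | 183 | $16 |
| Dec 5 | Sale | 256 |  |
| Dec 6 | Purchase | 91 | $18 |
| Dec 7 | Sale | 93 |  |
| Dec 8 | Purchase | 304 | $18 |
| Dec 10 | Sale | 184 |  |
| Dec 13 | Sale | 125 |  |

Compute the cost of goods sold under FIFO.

Dec 5, 256 sold [FIFO — oldest first]: 168 @ $15 + 88 @ $16 = $3,928
Dec 7, 93 sold [FIFO — oldest first]: 93 @ $16 = $1,488
Dec 10, 184 sold [FIFO — oldest first]: 2 @ $16 + 91 @ $18 + 91 @ $18 = $3,308
Dec 13, 125 sold [FIFO — oldest first]: 125 @ $18 = $2,250
Total COGS = $3,928 + $1,488 + $3,308 + $2,250 = $10,974
Ending inventory: 88 @ $18 = $1,584

COGS = $10,974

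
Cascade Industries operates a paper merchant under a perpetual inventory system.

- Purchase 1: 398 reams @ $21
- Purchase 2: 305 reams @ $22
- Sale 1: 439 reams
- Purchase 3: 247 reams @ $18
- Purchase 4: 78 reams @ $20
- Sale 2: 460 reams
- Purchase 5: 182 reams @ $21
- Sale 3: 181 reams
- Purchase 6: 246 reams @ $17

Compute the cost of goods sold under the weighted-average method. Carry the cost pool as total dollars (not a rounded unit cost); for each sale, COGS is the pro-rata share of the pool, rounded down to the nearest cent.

COGS = $22,230.49

After Purchase 1: 398 on hand, pool $8,358.00 (≈ $21.0000 each)
After Purchase 2: 703 on hand, pool $15,068.00 (≈ $21.4339 each)
Sale 1, sell 439: 439/703 × $15,068.00 → $9,409.46
After Purchase 3: 511 on hand, pool $10,104.54 (≈ $19.7741 each)
After Purchase 4: 589 on hand, pool $11,664.54 (≈ $19.8040 each)
Sale 2, sell 460: 460/589 × $11,664.54 → $9,109.82
After Purchase 5: 311 on hand, pool $6,376.72 (≈ $20.5039 each)
Sale 3, sell 181: 181/311 × $6,376.72 → $3,711.21
After Purchase 6: 376 on hand, pool $6,847.51 (≈ $18.2115 each)
Total COGS = $9,409.46 + $9,109.82 + $3,711.21 = $22,230.49
Ending inventory (cost pool remaining) = $6,847.51
Check: goods available $29,078.00 = COGS $22,230.49 + ending $6,847.51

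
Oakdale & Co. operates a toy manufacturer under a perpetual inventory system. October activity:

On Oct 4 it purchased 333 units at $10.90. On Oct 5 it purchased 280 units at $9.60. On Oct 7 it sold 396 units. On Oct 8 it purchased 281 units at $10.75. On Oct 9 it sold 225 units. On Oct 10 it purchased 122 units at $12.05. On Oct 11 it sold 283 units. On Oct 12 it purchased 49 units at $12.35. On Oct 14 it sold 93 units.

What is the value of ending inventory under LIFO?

Oct 7, 396 sold [LIFO — newest first]: 280 @ $9.60 + 116 @ $10.90 = $3,952.40
Oct 9, 225 sold [LIFO — newest first]: 225 @ $10.75 = $2,418.75
Oct 11, 283 sold [LIFO — newest first]: 122 @ $12.05 + 56 @ $10.75 + 105 @ $10.90 = $3,216.60
Oct 14, 93 sold [LIFO — newest first]: 49 @ $12.35 + 44 @ $10.90 = $1,084.75
Total COGS = $3,952.40 + $2,418.75 + $3,216.60 + $1,084.75 = $10,672.50
Ending inventory: 68 @ $10.90 = $741.20

Ending inventory = $741.20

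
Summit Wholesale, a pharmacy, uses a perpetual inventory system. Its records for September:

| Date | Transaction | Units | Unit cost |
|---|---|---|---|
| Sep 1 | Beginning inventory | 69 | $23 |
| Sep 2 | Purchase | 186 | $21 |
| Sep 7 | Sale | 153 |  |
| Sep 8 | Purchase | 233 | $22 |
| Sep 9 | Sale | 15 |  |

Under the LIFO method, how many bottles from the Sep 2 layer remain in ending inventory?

Sep 7, 153 sold [LIFO — newest first]: 153 @ $21 = $3,213
Sep 9, 15 sold [LIFO — newest first]: 15 @ $22 = $330
Total COGS = $3,213 + $330 = $3,543
Ending inventory: 69 @ $23 + 33 @ $21 + 218 @ $22 = $7,076

33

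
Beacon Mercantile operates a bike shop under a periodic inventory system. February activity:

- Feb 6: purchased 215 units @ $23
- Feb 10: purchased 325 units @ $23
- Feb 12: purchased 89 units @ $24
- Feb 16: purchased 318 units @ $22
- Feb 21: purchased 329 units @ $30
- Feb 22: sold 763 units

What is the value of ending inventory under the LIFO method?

Ending inventory = $11,799

Feb 22, 763 sold [LIFO — newest first]: 329 @ $30 + 318 @ $22 + 89 @ $24 + 27 @ $23 = $19,623
Ending inventory: 215 @ $23 + 298 @ $23 = $11,799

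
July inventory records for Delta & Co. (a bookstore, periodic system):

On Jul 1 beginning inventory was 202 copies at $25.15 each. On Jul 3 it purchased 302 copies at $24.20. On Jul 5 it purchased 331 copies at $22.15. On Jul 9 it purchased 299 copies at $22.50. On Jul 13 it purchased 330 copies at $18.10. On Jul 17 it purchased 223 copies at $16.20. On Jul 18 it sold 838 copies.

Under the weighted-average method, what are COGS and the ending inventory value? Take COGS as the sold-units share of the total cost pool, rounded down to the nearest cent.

COGS = $17,899.24; ending inventory = $18,134.21

Jul 18, sell 838: 838/1687 × $36,033.45 → $17,899.24
Ending inventory (cost pool remaining) = $18,134.21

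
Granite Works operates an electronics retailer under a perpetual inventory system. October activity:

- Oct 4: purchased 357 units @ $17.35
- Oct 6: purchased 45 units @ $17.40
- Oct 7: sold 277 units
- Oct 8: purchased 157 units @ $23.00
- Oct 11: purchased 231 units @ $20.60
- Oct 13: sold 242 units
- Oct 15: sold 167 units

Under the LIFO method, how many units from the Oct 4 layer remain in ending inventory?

104

Oct 7, 277 sold [LIFO — newest first]: 45 @ $17.40 + 232 @ $17.35 = $4,808.20
Oct 13, 242 sold [LIFO — newest first]: 231 @ $20.60 + 11 @ $23.00 = $5,011.60
Oct 15, 167 sold [LIFO — newest first]: 146 @ $23.00 + 21 @ $17.35 = $3,722.35
Total COGS = $4,808.20 + $5,011.60 + $3,722.35 = $13,542.15
Ending inventory: 104 @ $17.35 = $1,804.40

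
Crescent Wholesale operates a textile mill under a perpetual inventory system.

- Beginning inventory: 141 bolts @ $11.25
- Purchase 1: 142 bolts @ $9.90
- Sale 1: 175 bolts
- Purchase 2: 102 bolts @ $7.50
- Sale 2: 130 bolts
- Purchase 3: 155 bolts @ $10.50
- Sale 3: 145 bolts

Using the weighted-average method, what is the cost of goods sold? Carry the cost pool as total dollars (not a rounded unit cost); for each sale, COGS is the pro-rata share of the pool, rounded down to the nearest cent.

COGS = $4,483.04

After Beginning: 141 on hand, pool $1,586.25 (≈ $11.2500 each)
After Purchase 1: 283 on hand, pool $2,992.05 (≈ $10.5726 each)
Sale 1, sell 175: 175/283 × $2,992.05 → $1,850.20
After Purchase 2: 210 on hand, pool $1,906.85 (≈ $9.0802 each)
Sale 2, sell 130: 130/210 × $1,906.85 → $1,180.43
After Purchase 3: 235 on hand, pool $2,353.92 (≈ $10.0167 each)
Sale 3, sell 145: 145/235 × $2,353.92 → $1,452.41
Total COGS = $1,850.20 + $1,180.43 + $1,452.41 = $4,483.04
Ending inventory (cost pool remaining) = $901.51
Check: goods available $5,384.55 = COGS $4,483.04 + ending $901.51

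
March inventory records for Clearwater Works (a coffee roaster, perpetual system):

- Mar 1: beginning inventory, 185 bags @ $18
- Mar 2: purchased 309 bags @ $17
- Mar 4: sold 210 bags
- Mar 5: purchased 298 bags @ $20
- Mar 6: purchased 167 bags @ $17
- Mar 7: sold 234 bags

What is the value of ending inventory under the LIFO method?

Ending inventory = $9,633

Mar 4, 210 sold [LIFO — newest first]: 210 @ $17 = $3,570
Mar 7, 234 sold [LIFO — newest first]: 167 @ $17 + 67 @ $20 = $4,179
Total COGS = $3,570 + $4,179 = $7,749
Ending inventory: 185 @ $18 + 99 @ $17 + 231 @ $20 = $9,633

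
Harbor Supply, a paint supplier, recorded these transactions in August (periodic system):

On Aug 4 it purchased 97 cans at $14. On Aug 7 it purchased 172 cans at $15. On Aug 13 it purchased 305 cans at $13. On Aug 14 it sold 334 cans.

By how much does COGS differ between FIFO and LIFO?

FIFO COGS: 97 @ $14 + 172 @ $15 + 65 @ $13 = $4,783
LIFO COGS: 305 @ $13 + 29 @ $15 = $4,400
Difference = |$4,783 − $4,400| = $383

$383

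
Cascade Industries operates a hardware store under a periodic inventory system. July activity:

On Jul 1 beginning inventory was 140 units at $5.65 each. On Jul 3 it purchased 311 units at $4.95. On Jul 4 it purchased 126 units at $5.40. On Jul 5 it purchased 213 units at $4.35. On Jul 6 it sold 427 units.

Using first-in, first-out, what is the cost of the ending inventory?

Ending inventory = $1,725.75

Jul 6, 427 sold [FIFO — oldest first]: 140 @ $5.65 + 287 @ $4.95 = $2,211.65
Ending inventory: 24 @ $4.95 + 126 @ $5.40 + 213 @ $4.35 = $1,725.75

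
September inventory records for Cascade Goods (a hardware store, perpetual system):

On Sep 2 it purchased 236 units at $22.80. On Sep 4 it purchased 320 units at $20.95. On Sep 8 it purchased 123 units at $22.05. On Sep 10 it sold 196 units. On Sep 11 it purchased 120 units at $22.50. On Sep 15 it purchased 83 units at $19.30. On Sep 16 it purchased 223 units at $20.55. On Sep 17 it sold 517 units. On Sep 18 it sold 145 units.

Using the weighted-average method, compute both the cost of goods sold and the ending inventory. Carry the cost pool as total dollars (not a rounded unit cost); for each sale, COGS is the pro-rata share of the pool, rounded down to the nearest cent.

After Sep 2: 236 on hand, pool $5,380.80 (≈ $22.8000 each)
After Sep 4: 556 on hand, pool $12,084.80 (≈ $21.7353 each)
After Sep 8: 679 on hand, pool $14,796.95 (≈ $21.7923 each)
Sep 10, sell 196: 196/679 × $14,796.95 → $4,271.28
After Sep 11: 603 on hand, pool $13,225.67 (≈ $21.9331 each)
After Sep 15: 686 on hand, pool $14,827.57 (≈ $21.6145 each)
After Sep 16: 909 on hand, pool $19,410.22 (≈ $21.3534 each)
Sep 17, sell 517: 517/909 × $19,410.22 → $11,039.69
Sep 18, sell 145: 145/392 × $8,370.53 → $3,096.24
Total COGS = $4,271.28 + $11,039.69 + $3,096.24 = $18,407.21
Ending inventory (cost pool remaining) = $5,274.29

COGS = $18,407.21; ending inventory = $5,274.29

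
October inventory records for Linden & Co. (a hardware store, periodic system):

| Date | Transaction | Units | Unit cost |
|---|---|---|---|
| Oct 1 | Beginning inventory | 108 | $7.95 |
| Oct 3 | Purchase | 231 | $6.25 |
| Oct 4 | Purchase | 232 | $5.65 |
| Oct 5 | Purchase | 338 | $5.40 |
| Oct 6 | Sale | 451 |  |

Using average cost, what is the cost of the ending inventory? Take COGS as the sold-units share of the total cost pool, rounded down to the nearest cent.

Ending inventory = $2,740.12

Oct 6, sell 451: 451/909 × $5,438.35 → $2,698.23
Ending inventory (cost pool remaining) = $2,740.12
Check: goods available $5,438.35 = COGS $2,698.23 + ending $2,740.12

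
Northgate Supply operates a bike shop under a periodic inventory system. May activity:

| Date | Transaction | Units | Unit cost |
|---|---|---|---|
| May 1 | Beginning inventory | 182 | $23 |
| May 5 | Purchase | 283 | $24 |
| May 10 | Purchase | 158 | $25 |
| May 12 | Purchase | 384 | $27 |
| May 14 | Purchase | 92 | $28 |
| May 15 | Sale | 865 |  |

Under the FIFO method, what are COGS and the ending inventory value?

May 15, 865 sold [FIFO — oldest first]: 182 @ $23 + 283 @ $24 + 158 @ $25 + 242 @ $27 = $21,462
Ending inventory: 142 @ $27 + 92 @ $28 = $6,410

COGS = $21,462; ending inventory = $6,410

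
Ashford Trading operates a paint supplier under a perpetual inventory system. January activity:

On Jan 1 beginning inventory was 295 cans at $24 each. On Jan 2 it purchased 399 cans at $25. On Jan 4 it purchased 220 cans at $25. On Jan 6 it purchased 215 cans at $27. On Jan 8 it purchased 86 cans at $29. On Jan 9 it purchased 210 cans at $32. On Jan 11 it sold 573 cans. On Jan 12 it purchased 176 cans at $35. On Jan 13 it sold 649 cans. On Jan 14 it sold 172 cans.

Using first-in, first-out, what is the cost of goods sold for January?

COGS = $36,582

Jan 11, 573 sold [FIFO — oldest first]: 295 @ $24 + 278 @ $25 = $14,030
Jan 13, 649 sold [FIFO — oldest first]: 121 @ $25 + 220 @ $25 + 215 @ $27 + 86 @ $29 + 7 @ $32 = $17,048
Jan 14, 172 sold [FIFO — oldest first]: 172 @ $32 = $5,504
Total COGS = $14,030 + $17,048 + $5,504 = $36,582
Ending inventory: 31 @ $32 + 176 @ $35 = $7,152
Check: goods available $43,734 = COGS $36,582 + ending $7,152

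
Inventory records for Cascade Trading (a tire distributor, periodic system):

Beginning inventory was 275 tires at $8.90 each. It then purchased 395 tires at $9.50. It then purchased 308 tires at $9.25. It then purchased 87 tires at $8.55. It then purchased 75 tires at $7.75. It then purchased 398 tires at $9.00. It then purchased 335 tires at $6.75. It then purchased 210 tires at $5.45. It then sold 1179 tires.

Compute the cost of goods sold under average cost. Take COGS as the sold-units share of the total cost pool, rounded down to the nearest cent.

COGS = $9,826.99

Sale 1, sell 1179: 1179/2083 × $17,361.85 → $9,826.99
Ending inventory (cost pool remaining) = $7,534.86
Check: goods available $17,361.85 = COGS $9,826.99 + ending $7,534.86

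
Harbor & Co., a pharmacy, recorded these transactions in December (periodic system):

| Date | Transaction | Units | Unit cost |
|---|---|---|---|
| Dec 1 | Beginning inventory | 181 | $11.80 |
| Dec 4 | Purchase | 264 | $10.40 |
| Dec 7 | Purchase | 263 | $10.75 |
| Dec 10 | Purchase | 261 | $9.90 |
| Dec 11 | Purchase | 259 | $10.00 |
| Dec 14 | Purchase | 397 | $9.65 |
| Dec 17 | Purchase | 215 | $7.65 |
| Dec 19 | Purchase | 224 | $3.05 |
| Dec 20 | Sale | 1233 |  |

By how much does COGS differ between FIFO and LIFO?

FIFO COGS: 181 @ $11.80 + 264 @ $10.40 + 263 @ $10.75 + 261 @ $9.90 + 259 @ $10.00 + 5 @ $9.65 = $12,930.80
LIFO COGS: 224 @ $3.05 + 215 @ $7.65 + 397 @ $9.65 + 259 @ $10.00 + 138 @ $9.90 = $10,115.20
Difference = |$12,930.80 − $10,115.20| = $2,815.60

$2,815.60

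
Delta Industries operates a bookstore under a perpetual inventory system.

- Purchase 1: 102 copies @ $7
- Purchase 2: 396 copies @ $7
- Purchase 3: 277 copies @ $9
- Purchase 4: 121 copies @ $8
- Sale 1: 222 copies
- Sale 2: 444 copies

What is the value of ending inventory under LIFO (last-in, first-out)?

Sale 1 (222) [LIFO — newest first]: 121 @ $8 + 101 @ $9 = $1,877
Sale 2 (444) [LIFO — newest first]: 176 @ $9 + 268 @ $7 = $3,460
Total COGS = $1,877 + $3,460 = $5,337
Ending inventory: 102 @ $7 + 128 @ $7 = $1,610
Check: goods available $6,947 = COGS $5,337 + ending $1,610

Ending inventory = $1,610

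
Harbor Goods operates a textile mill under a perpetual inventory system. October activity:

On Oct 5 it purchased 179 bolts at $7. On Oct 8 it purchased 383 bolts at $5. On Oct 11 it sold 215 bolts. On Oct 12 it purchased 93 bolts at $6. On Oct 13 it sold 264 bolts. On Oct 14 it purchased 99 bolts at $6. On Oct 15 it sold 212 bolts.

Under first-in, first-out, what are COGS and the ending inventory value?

Oct 11, 215 sold [FIFO — oldest first]: 179 @ $7 + 36 @ $5 = $1,433
Oct 13, 264 sold [FIFO — oldest first]: 264 @ $5 = $1,320
Oct 15, 212 sold [FIFO — oldest first]: 83 @ $5 + 93 @ $6 + 36 @ $6 = $1,189
Total COGS = $1,433 + $1,320 + $1,189 = $3,942
Ending inventory: 63 @ $6 = $378
Check: goods available $4,320 = COGS $3,942 + ending $378

COGS = $3,942; ending inventory = $378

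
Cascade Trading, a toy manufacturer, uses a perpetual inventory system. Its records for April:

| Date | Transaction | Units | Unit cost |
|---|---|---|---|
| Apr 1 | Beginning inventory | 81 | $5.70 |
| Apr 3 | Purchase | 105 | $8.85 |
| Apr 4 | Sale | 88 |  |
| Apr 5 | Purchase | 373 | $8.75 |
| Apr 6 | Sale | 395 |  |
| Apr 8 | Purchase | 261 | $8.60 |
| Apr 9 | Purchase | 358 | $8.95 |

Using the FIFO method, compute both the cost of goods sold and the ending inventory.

Apr 4, 88 sold [FIFO — oldest first]: 81 @ $5.70 + 7 @ $8.85 = $523.65
Apr 6, 395 sold [FIFO — oldest first]: 98 @ $8.85 + 297 @ $8.75 = $3,466.05
Total COGS = $523.65 + $3,466.05 = $3,989.70
Ending inventory: 76 @ $8.75 + 261 @ $8.60 + 358 @ $8.95 = $6,113.70

COGS = $3,989.70; ending inventory = $6,113.70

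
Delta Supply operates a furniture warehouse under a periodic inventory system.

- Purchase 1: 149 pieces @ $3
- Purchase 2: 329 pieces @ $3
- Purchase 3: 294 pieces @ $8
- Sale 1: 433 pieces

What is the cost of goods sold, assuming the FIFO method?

COGS = $1,299

Sale 1 (433) [FIFO — oldest first]: 149 @ $3 + 284 @ $3 = $1,299
Ending inventory: 45 @ $3 + 294 @ $8 = $2,487
Check: goods available $3,786 = COGS $1,299 + ending $2,487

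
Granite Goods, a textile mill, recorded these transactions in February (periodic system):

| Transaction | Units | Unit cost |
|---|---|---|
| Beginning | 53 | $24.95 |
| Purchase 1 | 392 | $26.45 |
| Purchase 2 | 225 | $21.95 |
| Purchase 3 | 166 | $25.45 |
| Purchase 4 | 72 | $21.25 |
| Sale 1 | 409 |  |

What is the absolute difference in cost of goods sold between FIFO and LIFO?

FIFO COGS: 53 @ $24.95 + 356 @ $26.45 = $10,738.55
LIFO COGS: 72 @ $21.25 + 166 @ $25.45 + 171 @ $21.95 = $9,508.15
Difference = |$10,738.55 − $9,508.15| = $1,230.40

$1,230.40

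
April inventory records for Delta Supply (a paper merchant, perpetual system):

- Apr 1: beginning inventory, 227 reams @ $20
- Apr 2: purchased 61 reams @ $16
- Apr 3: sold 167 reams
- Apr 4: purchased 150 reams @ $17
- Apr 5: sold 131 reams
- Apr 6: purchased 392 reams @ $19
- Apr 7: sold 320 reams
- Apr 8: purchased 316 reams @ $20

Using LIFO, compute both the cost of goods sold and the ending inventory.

Apr 3, 167 sold [LIFO — newest first]: 61 @ $16 + 106 @ $20 = $3,096
Apr 5, 131 sold [LIFO — newest first]: 131 @ $17 = $2,227
Apr 7, 320 sold [LIFO — newest first]: 320 @ $19 = $6,080
Total COGS = $3,096 + $2,227 + $6,080 = $11,403
Ending inventory: 121 @ $20 + 19 @ $17 + 72 @ $19 + 316 @ $20 = $10,431
Check: goods available $21,834 = COGS $11,403 + ending $10,431

COGS = $11,403; ending inventory = $10,431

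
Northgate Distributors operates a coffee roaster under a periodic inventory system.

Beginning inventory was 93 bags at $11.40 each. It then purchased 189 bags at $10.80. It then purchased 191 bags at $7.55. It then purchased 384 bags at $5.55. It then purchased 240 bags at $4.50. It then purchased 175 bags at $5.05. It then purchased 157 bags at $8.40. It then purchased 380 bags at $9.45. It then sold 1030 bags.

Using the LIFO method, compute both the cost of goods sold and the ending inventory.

Sale 1 (1030) [LIFO — newest first]: 380 @ $9.45 + 157 @ $8.40 + 175 @ $5.05 + 240 @ $4.50 + 78 @ $5.55 = $7,306.45
Ending inventory: 93 @ $11.40 + 189 @ $10.80 + 191 @ $7.55 + 306 @ $5.55 = $6,241.75

COGS = $7,306.45; ending inventory = $6,241.75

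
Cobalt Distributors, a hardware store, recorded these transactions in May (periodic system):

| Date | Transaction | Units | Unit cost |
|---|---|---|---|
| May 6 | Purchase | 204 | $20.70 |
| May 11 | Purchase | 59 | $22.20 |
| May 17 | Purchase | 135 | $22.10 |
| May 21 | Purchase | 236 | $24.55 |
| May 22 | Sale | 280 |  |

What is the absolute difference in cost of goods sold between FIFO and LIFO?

$857.90

FIFO COGS: 204 @ $20.70 + 59 @ $22.20 + 17 @ $22.10 = $5,908.30
LIFO COGS: 236 @ $24.55 + 44 @ $22.10 = $6,766.20
Difference = |$5,908.30 − $6,766.20| = $857.90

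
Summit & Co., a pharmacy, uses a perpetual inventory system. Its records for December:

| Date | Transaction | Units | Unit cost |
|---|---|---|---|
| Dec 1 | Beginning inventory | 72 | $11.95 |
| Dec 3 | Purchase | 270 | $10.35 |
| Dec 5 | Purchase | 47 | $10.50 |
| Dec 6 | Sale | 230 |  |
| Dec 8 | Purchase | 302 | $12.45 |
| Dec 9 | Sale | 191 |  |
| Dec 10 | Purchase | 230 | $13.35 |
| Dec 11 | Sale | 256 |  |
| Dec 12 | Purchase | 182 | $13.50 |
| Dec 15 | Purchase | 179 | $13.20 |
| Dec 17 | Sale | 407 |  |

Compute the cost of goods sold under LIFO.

COGS = $13,552.20

Dec 6, 230 sold [LIFO — newest first]: 47 @ $10.50 + 183 @ $10.35 = $2,387.55
Dec 9, 191 sold [LIFO — newest first]: 191 @ $12.45 = $2,377.95
Dec 11, 256 sold [LIFO — newest first]: 230 @ $13.35 + 26 @ $12.45 = $3,394.20
Dec 17, 407 sold [LIFO — newest first]: 179 @ $13.20 + 182 @ $13.50 + 46 @ $12.45 = $5,392.50
Total COGS = $2,387.55 + $2,377.95 + $3,394.20 + $5,392.50 = $13,552.20
Ending inventory: 72 @ $11.95 + 87 @ $10.35 + 39 @ $12.45 = $2,246.40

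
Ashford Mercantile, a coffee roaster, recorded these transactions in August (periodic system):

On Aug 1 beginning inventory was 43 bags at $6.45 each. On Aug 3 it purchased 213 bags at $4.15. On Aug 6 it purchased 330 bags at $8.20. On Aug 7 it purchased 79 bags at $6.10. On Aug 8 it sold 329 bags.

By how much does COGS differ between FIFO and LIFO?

$772.00

FIFO COGS: 43 @ $6.45 + 213 @ $4.15 + 73 @ $8.20 = $1,759.90
LIFO COGS: 79 @ $6.10 + 250 @ $8.20 = $2,531.90
Difference = |$1,759.90 − $2,531.90| = $772.00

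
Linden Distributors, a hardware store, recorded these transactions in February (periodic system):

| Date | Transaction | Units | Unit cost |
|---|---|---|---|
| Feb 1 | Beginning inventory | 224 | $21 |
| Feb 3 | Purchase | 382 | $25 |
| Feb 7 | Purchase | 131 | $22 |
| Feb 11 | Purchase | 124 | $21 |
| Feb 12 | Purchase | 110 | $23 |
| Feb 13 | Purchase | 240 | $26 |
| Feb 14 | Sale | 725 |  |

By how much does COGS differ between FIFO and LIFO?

$384

FIFO COGS: 224 @ $21 + 382 @ $25 + 119 @ $22 = $16,872
LIFO COGS: 240 @ $26 + 110 @ $23 + 124 @ $21 + 131 @ $22 + 120 @ $25 = $17,256
Difference = |$16,872 − $17,256| = $384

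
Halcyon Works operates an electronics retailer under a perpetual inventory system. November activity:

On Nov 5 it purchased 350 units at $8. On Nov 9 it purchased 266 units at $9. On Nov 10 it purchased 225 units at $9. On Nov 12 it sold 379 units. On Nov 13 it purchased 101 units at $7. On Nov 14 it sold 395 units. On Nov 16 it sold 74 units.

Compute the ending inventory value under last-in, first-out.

Nov 12, 379 sold [LIFO — newest first]: 225 @ $9 + 154 @ $9 = $3,411
Nov 14, 395 sold [LIFO — newest first]: 101 @ $7 + 112 @ $9 + 182 @ $8 = $3,171
Nov 16, 74 sold [LIFO — newest first]: 74 @ $8 = $592
Total COGS = $3,411 + $3,171 + $592 = $7,174
Ending inventory: 94 @ $8 = $752
Check: goods available $7,926 = COGS $7,174 + ending $752

Ending inventory = $752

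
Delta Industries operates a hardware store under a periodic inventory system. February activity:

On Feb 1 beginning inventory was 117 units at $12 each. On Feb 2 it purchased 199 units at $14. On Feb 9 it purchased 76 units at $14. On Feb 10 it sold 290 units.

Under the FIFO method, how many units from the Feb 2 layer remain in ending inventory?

Feb 10, 290 sold [FIFO — oldest first]: 117 @ $12 + 173 @ $14 = $3,826
Ending inventory: 26 @ $14 + 76 @ $14 = $1,428
Check: goods available $5,254 = COGS $3,826 + ending $1,428

26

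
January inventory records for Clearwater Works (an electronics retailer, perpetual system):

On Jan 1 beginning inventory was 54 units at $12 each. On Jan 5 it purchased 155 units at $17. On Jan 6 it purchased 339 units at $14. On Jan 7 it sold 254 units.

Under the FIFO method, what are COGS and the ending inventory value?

COGS = $3,913; ending inventory = $4,116

Jan 7, 254 sold [FIFO — oldest first]: 54 @ $12 + 155 @ $17 + 45 @ $14 = $3,913
Ending inventory: 294 @ $14 = $4,116
Check: goods available $8,029 = COGS $3,913 + ending $4,116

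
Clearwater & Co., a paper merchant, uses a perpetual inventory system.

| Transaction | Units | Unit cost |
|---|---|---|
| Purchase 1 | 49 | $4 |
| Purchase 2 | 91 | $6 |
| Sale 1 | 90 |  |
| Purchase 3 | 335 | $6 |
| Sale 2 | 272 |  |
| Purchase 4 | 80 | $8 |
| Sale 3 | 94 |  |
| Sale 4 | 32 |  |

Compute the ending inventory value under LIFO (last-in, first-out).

Sale 1 (90) [LIFO — newest first]: 90 @ $6 = $540
Sale 2 (272) [LIFO — newest first]: 272 @ $6 = $1,632
Sale 3 (94) [LIFO — newest first]: 80 @ $8 + 14 @ $6 = $724
Sale 4 (32) [LIFO — newest first]: 32 @ $6 = $192
Total COGS = $540 + $1,632 + $724 + $192 = $3,088
Ending inventory: 49 @ $4 + 1 @ $6 + 17 @ $6 = $304
Check: goods available $3,392 = COGS $3,088 + ending $304

Ending inventory = $304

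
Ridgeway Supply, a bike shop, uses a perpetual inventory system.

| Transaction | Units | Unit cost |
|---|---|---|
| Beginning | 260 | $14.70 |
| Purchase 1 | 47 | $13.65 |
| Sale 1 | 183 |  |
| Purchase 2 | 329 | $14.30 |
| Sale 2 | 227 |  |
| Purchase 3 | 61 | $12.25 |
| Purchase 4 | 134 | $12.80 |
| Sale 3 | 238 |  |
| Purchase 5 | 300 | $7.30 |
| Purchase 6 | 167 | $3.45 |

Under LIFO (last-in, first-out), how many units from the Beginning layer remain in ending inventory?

Sale 1 (183) [LIFO — newest first]: 47 @ $13.65 + 136 @ $14.70 = $2,640.75
Sale 2 (227) [LIFO — newest first]: 227 @ $14.30 = $3,246.10
Sale 3 (238) [LIFO — newest first]: 134 @ $12.80 + 61 @ $12.25 + 43 @ $14.30 = $3,077.35
Total COGS = $2,640.75 + $3,246.10 + $3,077.35 = $8,964.20
Ending inventory: 124 @ $14.70 + 59 @ $14.30 + 300 @ $7.30 + 167 @ $3.45 = $5,432.65

124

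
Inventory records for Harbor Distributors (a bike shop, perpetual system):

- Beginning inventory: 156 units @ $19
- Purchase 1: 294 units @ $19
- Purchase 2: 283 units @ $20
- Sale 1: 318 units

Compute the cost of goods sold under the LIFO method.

Sale 1 (318) [LIFO — newest first]: 283 @ $20 + 35 @ $19 = $6,325
Ending inventory: 156 @ $19 + 259 @ $19 = $7,885

COGS = $6,325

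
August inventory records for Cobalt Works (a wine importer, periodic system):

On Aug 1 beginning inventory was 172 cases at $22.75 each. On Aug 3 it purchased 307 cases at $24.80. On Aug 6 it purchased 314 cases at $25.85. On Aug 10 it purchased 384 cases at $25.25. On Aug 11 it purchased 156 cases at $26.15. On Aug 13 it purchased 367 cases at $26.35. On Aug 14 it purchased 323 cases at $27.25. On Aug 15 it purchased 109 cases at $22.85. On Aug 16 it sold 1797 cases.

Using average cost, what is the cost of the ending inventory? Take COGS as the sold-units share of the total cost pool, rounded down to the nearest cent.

Aug 16, sell 1797: 1797/2132 × $54,381.75 → $45,836.77
Ending inventory (cost pool remaining) = $8,544.98

Ending inventory = $8,544.98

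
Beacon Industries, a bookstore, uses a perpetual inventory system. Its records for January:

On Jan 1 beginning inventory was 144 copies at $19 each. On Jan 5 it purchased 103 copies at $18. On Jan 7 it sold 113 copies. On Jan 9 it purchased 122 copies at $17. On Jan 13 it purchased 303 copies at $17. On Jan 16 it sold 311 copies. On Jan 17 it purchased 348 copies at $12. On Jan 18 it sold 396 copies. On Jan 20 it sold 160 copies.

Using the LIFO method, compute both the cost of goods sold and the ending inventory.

COGS = $15,231; ending inventory = $760

Jan 7, 113 sold [LIFO — newest first]: 103 @ $18 + 10 @ $19 = $2,044
Jan 16, 311 sold [LIFO — newest first]: 303 @ $17 + 8 @ $17 = $5,287
Jan 18, 396 sold [LIFO — newest first]: 348 @ $12 + 48 @ $17 = $4,992
Jan 20, 160 sold [LIFO — newest first]: 66 @ $17 + 94 @ $19 = $2,908
Total COGS = $2,044 + $5,287 + $4,992 + $2,908 = $15,231
Ending inventory: 40 @ $19 = $760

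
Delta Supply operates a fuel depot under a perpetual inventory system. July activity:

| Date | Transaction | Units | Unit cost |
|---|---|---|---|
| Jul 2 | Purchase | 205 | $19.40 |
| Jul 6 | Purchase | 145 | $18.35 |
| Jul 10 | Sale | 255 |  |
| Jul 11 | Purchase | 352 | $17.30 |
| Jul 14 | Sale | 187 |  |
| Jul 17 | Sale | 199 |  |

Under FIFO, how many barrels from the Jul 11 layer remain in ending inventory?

Jul 10, 255 sold [FIFO — oldest first]: 205 @ $19.40 + 50 @ $18.35 = $4,894.50
Jul 14, 187 sold [FIFO — oldest first]: 95 @ $18.35 + 92 @ $17.30 = $3,334.85
Jul 17, 199 sold [FIFO — oldest first]: 199 @ $17.30 = $3,442.70
Total COGS = $4,894.50 + $3,334.85 + $3,442.70 = $11,672.05
Ending inventory: 61 @ $17.30 = $1,055.30
Check: goods available $12,727.35 = COGS $11,672.05 + ending $1,055.30

61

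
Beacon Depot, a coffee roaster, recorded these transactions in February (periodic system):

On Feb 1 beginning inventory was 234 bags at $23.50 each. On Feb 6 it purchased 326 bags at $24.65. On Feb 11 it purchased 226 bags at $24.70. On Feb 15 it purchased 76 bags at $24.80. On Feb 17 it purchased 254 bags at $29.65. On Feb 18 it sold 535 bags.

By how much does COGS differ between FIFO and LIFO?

$1,560.75

FIFO COGS: 234 @ $23.50 + 301 @ $24.65 = $12,918.65
LIFO COGS: 254 @ $29.65 + 76 @ $24.80 + 205 @ $24.70 = $14,479.40
Difference = |$12,918.65 − $14,479.40| = $1,560.75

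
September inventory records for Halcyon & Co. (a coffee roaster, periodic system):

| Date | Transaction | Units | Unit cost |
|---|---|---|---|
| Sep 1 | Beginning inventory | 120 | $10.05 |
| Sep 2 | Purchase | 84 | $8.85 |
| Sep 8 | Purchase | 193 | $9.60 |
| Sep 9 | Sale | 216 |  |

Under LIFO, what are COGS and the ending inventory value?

COGS = $2,056.35; ending inventory = $1,745.85

Sep 9, 216 sold [LIFO — newest first]: 193 @ $9.60 + 23 @ $8.85 = $2,056.35
Ending inventory: 120 @ $10.05 + 61 @ $8.85 = $1,745.85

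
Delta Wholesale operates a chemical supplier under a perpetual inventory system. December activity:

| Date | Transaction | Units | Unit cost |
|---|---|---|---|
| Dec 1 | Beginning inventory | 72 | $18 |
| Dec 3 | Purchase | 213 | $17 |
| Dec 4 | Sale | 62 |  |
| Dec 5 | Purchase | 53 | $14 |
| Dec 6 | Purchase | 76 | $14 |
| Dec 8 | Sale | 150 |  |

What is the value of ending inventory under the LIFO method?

Dec 4, 62 sold [LIFO — newest first]: 62 @ $17 = $1,054
Dec 8, 150 sold [LIFO — newest first]: 76 @ $14 + 53 @ $14 + 21 @ $17 = $2,163
Total COGS = $1,054 + $2,163 = $3,217
Ending inventory: 72 @ $18 + 130 @ $17 = $3,506

Ending inventory = $3,506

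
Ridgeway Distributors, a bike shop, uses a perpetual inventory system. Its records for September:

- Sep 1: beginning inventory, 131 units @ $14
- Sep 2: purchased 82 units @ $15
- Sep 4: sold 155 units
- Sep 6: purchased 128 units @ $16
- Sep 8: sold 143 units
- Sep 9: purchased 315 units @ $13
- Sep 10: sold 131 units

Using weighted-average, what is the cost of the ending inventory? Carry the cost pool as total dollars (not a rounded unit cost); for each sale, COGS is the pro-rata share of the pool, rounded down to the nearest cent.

Ending inventory = $3,019.07

After Sep 1: 131 on hand, pool $1,834.00 (≈ $14.0000 each)
After Sep 2: 213 on hand, pool $3,064.00 (≈ $14.3850 each)
Sep 4, sell 155: 155/213 × $3,064.00 → $2,229.67
After Sep 6: 186 on hand, pool $2,882.33 (≈ $15.4964 each)
Sep 8, sell 143: 143/186 × $2,882.33 → $2,215.98
After Sep 9: 358 on hand, pool $4,761.35 (≈ $13.2999 each)
Sep 10, sell 131: 131/358 × $4,761.35 → $1,742.28
Total COGS = $2,229.67 + $2,215.98 + $1,742.28 = $6,187.93
Ending inventory (cost pool remaining) = $3,019.07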